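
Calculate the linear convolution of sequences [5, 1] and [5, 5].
y[0] = 5×5 = 25; y[1] = 5×5 + 1×5 = 30; y[2] = 1×5 = 5

[25, 30, 5]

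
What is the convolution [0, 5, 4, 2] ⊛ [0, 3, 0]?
y[0] = 0×0 = 0; y[1] = 0×3 + 5×0 = 0; y[2] = 0×0 + 5×3 + 4×0 = 15; y[3] = 5×0 + 4×3 + 2×0 = 12; y[4] = 4×0 + 2×3 = 6; y[5] = 2×0 = 0

[0, 0, 15, 12, 6, 0]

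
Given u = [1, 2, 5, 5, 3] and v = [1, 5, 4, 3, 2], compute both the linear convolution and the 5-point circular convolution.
Linear: y_lin[0] = 1×1 = 1; y_lin[1] = 1×5 + 2×1 = 7; y_lin[2] = 1×4 + 2×5 + 5×1 = 19; y_lin[3] = 1×3 + 2×4 + 5×5 + 5×1 = 41; y_lin[4] = 1×2 + 2×3 + 5×4 + 5×5 + 3×1 = 56; y_lin[5] = 2×2 + 5×3 + 5×4 + 3×5 = 54; y_lin[6] = 5×2 + 5×3 + 3×4 = 37; y_lin[7] = 5×2 + 3×3 = 19; y_lin[8] = 3×2 = 6 → [1, 7, 19, 41, 56, 54, 37, 19, 6]. Circular (length 5): y[0] = 1×1 + 2×2 + 5×3 + 5×4 + 3×5 = 55; y[1] = 1×5 + 2×1 + 5×2 + 5×3 + 3×4 = 44; y[2] = 1×4 + 2×5 + 5×1 + 5×2 + 3×3 = 38; y[3] = 1×3 + 2×4 + 5×5 + 5×1 + 3×2 = 47; y[4] = 1×2 + 2×3 + 5×4 + 5×5 + 3×1 = 56 → [55, 44, 38, 47, 56]

Linear: [1, 7, 19, 41, 56, 54, 37, 19, 6], Circular: [55, 44, 38, 47, 56]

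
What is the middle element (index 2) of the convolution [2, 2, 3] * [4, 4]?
Use y[k] = Σ_i a[i]·b[k-i] at k=2. y[2] = 2×4 + 3×4 = 20

20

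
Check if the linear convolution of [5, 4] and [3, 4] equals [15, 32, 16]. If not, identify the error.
Recompute linear convolution of [5, 4] and [3, 4]: y[0] = 5×3 = 15; y[1] = 5×4 + 4×3 = 32; y[2] = 4×4 = 16 → [15, 32, 16]. Given [15, 32, 16] matches, so answer: Yes

Yes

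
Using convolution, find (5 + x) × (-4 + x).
Ascending coefficients: a = [5, 1], b = [-4, 1]. c[0] = 5×-4 = -20; c[1] = 5×1 + 1×-4 = 1; c[2] = 1×1 = 1. Result coefficients: [-20, 1, 1] → -20 + x + x^2

-20 + x + x^2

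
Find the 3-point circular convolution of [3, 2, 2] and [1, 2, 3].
Use y[k] = Σ_j s[j]·t[(k-j) mod 3]. y[0] = 3×1 + 2×3 + 2×2 = 13; y[1] = 3×2 + 2×1 + 2×3 = 14; y[2] = 3×3 + 2×2 + 2×1 = 15. Result: [13, 14, 15]

[13, 14, 15]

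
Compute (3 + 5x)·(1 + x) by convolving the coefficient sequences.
Ascending coefficients: a = [3, 5], b = [1, 1]. c[0] = 3×1 = 3; c[1] = 3×1 + 5×1 = 8; c[2] = 5×1 = 5. Result coefficients: [3, 8, 5] → 3 + 8x + 5x^2

3 + 8x + 5x^2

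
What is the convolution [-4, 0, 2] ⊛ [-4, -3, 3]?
y[0] = -4×-4 = 16; y[1] = -4×-3 + 0×-4 = 12; y[2] = -4×3 + 0×-3 + 2×-4 = -20; y[3] = 0×3 + 2×-3 = -6; y[4] = 2×3 = 6

[16, 12, -20, -6, 6]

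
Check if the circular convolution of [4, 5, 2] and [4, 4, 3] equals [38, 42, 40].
Recompute circular convolution of [4, 5, 2] and [4, 4, 3]: y[0] = 4×4 + 5×3 + 2×4 = 39; y[1] = 4×4 + 5×4 + 2×3 = 42; y[2] = 4×3 + 5×4 + 2×4 = 40 → [39, 42, 40]. Compare to given [38, 42, 40]: they differ at index 0: given 38, correct 39, so answer: No

No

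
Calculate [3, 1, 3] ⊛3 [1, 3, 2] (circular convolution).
Use y[k] = Σ_j a[j]·b[(k-j) mod 3]. y[0] = 3×1 + 1×2 + 3×3 = 14; y[1] = 3×3 + 1×1 + 3×2 = 16; y[2] = 3×2 + 1×3 + 3×1 = 12. Result: [14, 16, 12]

[14, 16, 12]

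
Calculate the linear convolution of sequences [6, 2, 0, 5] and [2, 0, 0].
y[0] = 6×2 = 12; y[1] = 6×0 + 2×2 = 4; y[2] = 6×0 + 2×0 + 0×2 = 0; y[3] = 2×0 + 0×0 + 5×2 = 10; y[4] = 0×0 + 5×0 = 0; y[5] = 5×0 = 0

[12, 4, 0, 10, 0, 0]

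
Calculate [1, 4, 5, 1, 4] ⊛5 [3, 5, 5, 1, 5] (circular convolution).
Use y[k] = Σ_j x[j]·h[(k-j) mod 5]. y[0] = 1×3 + 4×5 + 5×1 + 1×5 + 4×5 = 53; y[1] = 1×5 + 4×3 + 5×5 + 1×1 + 4×5 = 63; y[2] = 1×5 + 4×5 + 5×3 + 1×5 + 4×1 = 49; y[3] = 1×1 + 4×5 + 5×5 + 1×3 + 4×5 = 69; y[4] = 1×5 + 4×1 + 5×5 + 1×5 + 4×3 = 51. Result: [53, 63, 49, 69, 51]

[53, 63, 49, 69, 51]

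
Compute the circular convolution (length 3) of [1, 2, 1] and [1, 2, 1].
Use y[k] = Σ_j a[j]·b[(k-j) mod 3]. y[0] = 1×1 + 2×1 + 1×2 = 5; y[1] = 1×2 + 2×1 + 1×1 = 5; y[2] = 1×1 + 2×2 + 1×1 = 6. Result: [5, 5, 6]

[5, 5, 6]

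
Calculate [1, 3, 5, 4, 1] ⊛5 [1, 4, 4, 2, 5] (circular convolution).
Use y[k] = Σ_j f[j]·g[(k-j) mod 5]. y[0] = 1×1 + 3×5 + 5×2 + 4×4 + 1×4 = 46; y[1] = 1×4 + 3×1 + 5×5 + 4×2 + 1×4 = 44; y[2] = 1×4 + 3×4 + 5×1 + 4×5 + 1×2 = 43; y[3] = 1×2 + 3×4 + 5×4 + 4×1 + 1×5 = 43; y[4] = 1×5 + 3×2 + 5×4 + 4×4 + 1×1 = 48. Result: [46, 44, 43, 43, 48]

[46, 44, 43, 43, 48]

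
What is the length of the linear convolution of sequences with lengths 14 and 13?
Linear/full convolution length: m + n - 1 = 14 + 13 - 1 = 26

26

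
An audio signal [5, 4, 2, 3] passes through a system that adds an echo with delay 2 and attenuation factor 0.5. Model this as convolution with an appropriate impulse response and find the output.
Direct-path + delayed-attenuated-path model → impulse response h = [1, 0, 0.5] (1 at lag 0, 0.5 at lag 2). Output y[n] = x[n] + 0.5·x[n - 2] (with x[n] = 0 outside 0..3): y[0] = 5 + 0.5×0 = 5; y[1] = 4 + 0.5×0 = 4; y[2] = 2 + 0.5×5 = 4.5; y[3] = 3 + 0.5×4 = 5.0; y[4] = 0 + 0.5×2 = 1.0; y[5] = 0 + 0.5×3 = 1.5. So y = [5, 4, 4.5, 5.0, 1.0, 1.5]

[5, 4, 4.5, 5.0, 1.0, 1.5]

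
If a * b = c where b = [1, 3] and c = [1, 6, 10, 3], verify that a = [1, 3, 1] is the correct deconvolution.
Forward-compute [1, 3, 1] * [1, 3]: c[0] = 1×1 = 1; c[1] = 1×3 + 3×1 = 6; c[2] = 3×3 + 1×1 = 10; c[3] = 1×3 = 3 → [1, 6, 10, 3]. Matches given c = [1, 6, 10, 3], so verified.

Verified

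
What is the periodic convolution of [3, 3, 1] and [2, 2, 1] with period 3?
Use y[k] = Σ_j f[j]·g[(k-j) mod 3]. y[0] = 3×2 + 3×1 + 1×2 = 11; y[1] = 3×2 + 3×2 + 1×1 = 13; y[2] = 3×1 + 3×2 + 1×2 = 11. Result: [11, 13, 11]

[11, 13, 11]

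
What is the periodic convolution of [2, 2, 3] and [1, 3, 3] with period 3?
Use y[k] = Σ_j x[j]·h[(k-j) mod 3]. y[0] = 2×1 + 2×3 + 3×3 = 17; y[1] = 2×3 + 2×1 + 3×3 = 17; y[2] = 2×3 + 2×3 + 3×1 = 15. Result: [17, 17, 15]

[17, 17, 15]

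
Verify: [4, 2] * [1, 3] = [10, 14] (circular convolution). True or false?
Recompute circular convolution of [4, 2] and [1, 3]: y[0] = 4×1 + 2×3 = 10; y[1] = 4×3 + 2×1 = 14 → [10, 14]. Given [10, 14] matches, so answer: Yes

Yes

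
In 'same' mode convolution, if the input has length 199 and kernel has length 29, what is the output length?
'Same' mode returns an output with the same length as the input: 199

199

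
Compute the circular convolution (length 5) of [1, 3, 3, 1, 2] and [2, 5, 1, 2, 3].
Use y[k] = Σ_j x[j]·h[(k-j) mod 5]. y[0] = 1×2 + 3×3 + 3×2 + 1×1 + 2×5 = 28; y[1] = 1×5 + 3×2 + 3×3 + 1×2 + 2×1 = 24; y[2] = 1×1 + 3×5 + 3×2 + 1×3 + 2×2 = 29; y[3] = 1×2 + 3×1 + 3×5 + 1×2 + 2×3 = 28; y[4] = 1×3 + 3×2 + 3×1 + 1×5 + 2×2 = 21. Result: [28, 24, 29, 28, 21]

[28, 24, 29, 28, 21]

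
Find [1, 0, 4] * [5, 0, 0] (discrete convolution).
y[0] = 1×5 = 5; y[1] = 1×0 + 0×5 = 0; y[2] = 1×0 + 0×0 + 4×5 = 20; y[3] = 0×0 + 4×0 = 0; y[4] = 4×0 = 0

[5, 0, 20, 0, 0]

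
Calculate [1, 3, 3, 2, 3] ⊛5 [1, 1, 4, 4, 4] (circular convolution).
Use y[k] = Σ_j s[j]·t[(k-j) mod 5]. y[0] = 1×1 + 3×4 + 3×4 + 2×4 + 3×1 = 36; y[1] = 1×1 + 3×1 + 3×4 + 2×4 + 3×4 = 36; y[2] = 1×4 + 3×1 + 3×1 + 2×4 + 3×4 = 30; y[3] = 1×4 + 3×4 + 3×1 + 2×1 + 3×4 = 33; y[4] = 1×4 + 3×4 + 3×4 + 2×1 + 3×1 = 33. Result: [36, 36, 30, 33, 33]

[36, 36, 30, 33, 33]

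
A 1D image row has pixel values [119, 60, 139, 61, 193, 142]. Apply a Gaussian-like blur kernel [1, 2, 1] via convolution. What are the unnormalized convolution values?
Convolve image row [119, 60, 139, 61, 193, 142] with kernel [1, 2, 1]: y[0] = 119×1 = 119; y[1] = 119×2 + 60×1 = 298; y[2] = 119×1 + 60×2 + 139×1 = 378; y[3] = 60×1 + 139×2 + 61×1 = 399; y[4] = 139×1 + 61×2 + 193×1 = 454; y[5] = 61×1 + 193×2 + 142×1 = 589; y[6] = 193×1 + 142×2 = 477; y[7] = 142×1 = 142 → [119, 298, 378, 399, 454, 589, 477, 142]. Normalization factor = sum(kernel) = 4.

[119, 298, 378, 399, 454, 589, 477, 142]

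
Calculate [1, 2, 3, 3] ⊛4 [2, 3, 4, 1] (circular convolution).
Use y[k] = Σ_j a[j]·b[(k-j) mod 4]. y[0] = 1×2 + 2×1 + 3×4 + 3×3 = 25; y[1] = 1×3 + 2×2 + 3×1 + 3×4 = 22; y[2] = 1×4 + 2×3 + 3×2 + 3×1 = 19; y[3] = 1×1 + 2×4 + 3×3 + 3×2 = 24. Result: [25, 22, 19, 24]

[25, 22, 19, 24]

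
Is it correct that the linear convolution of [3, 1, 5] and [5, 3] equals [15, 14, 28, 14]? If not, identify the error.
Recompute linear convolution of [3, 1, 5] and [5, 3]: y[0] = 3×5 = 15; y[1] = 3×3 + 1×5 = 14; y[2] = 1×3 + 5×5 = 28; y[3] = 5×3 = 15 → [15, 14, 28, 15]. Compare to given [15, 14, 28, 14]: they differ at index 3: given 14, correct 15, so answer: No

No. Error at index 3: given 14, correct 15.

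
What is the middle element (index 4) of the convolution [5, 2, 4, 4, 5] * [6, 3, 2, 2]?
Use y[k] = Σ_i a[i]·b[k-i] at k=4. y[4] = 2×2 + 4×2 + 4×3 + 5×6 = 54

54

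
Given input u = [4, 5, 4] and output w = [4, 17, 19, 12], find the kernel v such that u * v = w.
Output length 4 = len(u) + len(v) - 1 ⇒ len(v) = 2. Solve v forward using v[k] = (w[k] - Σ_{i≥1} u[i]·v[k-i]) / u[0]: v[0] = w[0] / u[0] = 4 / 4 = 1; v[1] = (w[1] - 5×1) / u[0] = (17 - 5×1) / 4 = 3. So v = [1, 3]. Forward-check [4, 5, 4] * [1, 3]: w[0] = 4×1 = 4; w[1] = 4×3 + 5×1 = 17; w[2] = 5×3 + 4×1 = 19; w[3] = 4×3 = 12 → [4, 17, 19, 12] ✓

[1, 3]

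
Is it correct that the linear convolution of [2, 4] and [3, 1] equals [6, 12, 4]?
Recompute linear convolution of [2, 4] and [3, 1]: y[0] = 2×3 = 6; y[1] = 2×1 + 4×3 = 14; y[2] = 4×1 = 4 → [6, 14, 4]. Compare to given [6, 12, 4]: they differ at index 1: given 12, correct 14, so answer: No

No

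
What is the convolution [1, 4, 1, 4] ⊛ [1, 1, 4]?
y[0] = 1×1 = 1; y[1] = 1×1 + 4×1 = 5; y[2] = 1×4 + 4×1 + 1×1 = 9; y[3] = 4×4 + 1×1 + 4×1 = 21; y[4] = 1×4 + 4×1 = 8; y[5] = 4×4 = 16

[1, 5, 9, 21, 8, 16]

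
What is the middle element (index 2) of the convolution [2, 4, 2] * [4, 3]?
Use y[k] = Σ_i a[i]·b[k-i] at k=2. y[2] = 4×3 + 2×4 = 20

20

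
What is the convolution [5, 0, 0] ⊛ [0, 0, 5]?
y[0] = 5×0 = 0; y[1] = 5×0 + 0×0 = 0; y[2] = 5×5 + 0×0 + 0×0 = 25; y[3] = 0×5 + 0×0 = 0; y[4] = 0×5 = 0

[0, 0, 25, 0, 0]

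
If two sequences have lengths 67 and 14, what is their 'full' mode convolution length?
Linear/full convolution length: m + n - 1 = 67 + 14 - 1 = 80

80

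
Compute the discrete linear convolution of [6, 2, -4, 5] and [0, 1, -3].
y[0] = 6×0 = 0; y[1] = 6×1 + 2×0 = 6; y[2] = 6×-3 + 2×1 + -4×0 = -16; y[3] = 2×-3 + -4×1 + 5×0 = -10; y[4] = -4×-3 + 5×1 = 17; y[5] = 5×-3 = -15

[0, 6, -16, -10, 17, -15]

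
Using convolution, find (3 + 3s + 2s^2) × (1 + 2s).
Ascending coefficients: a = [3, 3, 2], b = [1, 2]. c[0] = 3×1 = 3; c[1] = 3×2 + 3×1 = 9; c[2] = 3×2 + 2×1 = 8; c[3] = 2×2 = 4. Result coefficients: [3, 9, 8, 4] → 3 + 9s + 8s^2 + 4s^3

3 + 9s + 8s^2 + 4s^3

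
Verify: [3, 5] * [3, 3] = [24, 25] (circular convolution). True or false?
Recompute circular convolution of [3, 5] and [3, 3]: y[0] = 3×3 + 5×3 = 24; y[1] = 3×3 + 5×3 = 24 → [24, 24]. Compare to given [24, 25]: they differ at index 1: given 25, correct 24, so answer: No

No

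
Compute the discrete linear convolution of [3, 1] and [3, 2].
y[0] = 3×3 = 9; y[1] = 3×2 + 1×3 = 9; y[2] = 1×2 = 2

[9, 9, 2]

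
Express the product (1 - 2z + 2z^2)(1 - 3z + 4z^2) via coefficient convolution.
Ascending coefficients: a = [1, -2, 2], b = [1, -3, 4]. c[0] = 1×1 = 1; c[1] = 1×-3 + -2×1 = -5; c[2] = 1×4 + -2×-3 + 2×1 = 12; c[3] = -2×4 + 2×-3 = -14; c[4] = 2×4 = 8. Result coefficients: [1, -5, 12, -14, 8] → 1 - 5z + 12z^2 - 14z^3 + 8z^4

1 - 5z + 12z^2 - 14z^3 + 8z^4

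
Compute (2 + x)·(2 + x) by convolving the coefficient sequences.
Ascending coefficients: a = [2, 1], b = [2, 1]. c[0] = 2×2 = 4; c[1] = 2×1 + 1×2 = 4; c[2] = 1×1 = 1. Result coefficients: [4, 4, 1] → 4 + 4x + x^2

4 + 4x + x^2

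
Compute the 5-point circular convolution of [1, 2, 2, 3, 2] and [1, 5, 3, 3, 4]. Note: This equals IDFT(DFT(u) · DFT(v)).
Either evaluate y[k] = Σ_j u[j]·v[(k-j) mod 5] directly, or use IDFT(DFT(u) · DFT(v)). y[0] = 1×1 + 2×4 + 2×3 + 3×3 + 2×5 = 34; y[1] = 1×5 + 2×1 + 2×4 + 3×3 + 2×3 = 30; y[2] = 1×3 + 2×5 + 2×1 + 3×4 + 2×3 = 33; y[3] = 1×3 + 2×3 + 2×5 + 3×1 + 2×4 = 30; y[4] = 1×4 + 2×3 + 2×3 + 3×5 + 2×1 = 33. Result: [34, 30, 33, 30, 33]

[34, 30, 33, 30, 33]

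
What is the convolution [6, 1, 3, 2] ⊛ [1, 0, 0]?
y[0] = 6×1 = 6; y[1] = 6×0 + 1×1 = 1; y[2] = 6×0 + 1×0 + 3×1 = 3; y[3] = 1×0 + 3×0 + 2×1 = 2; y[4] = 3×0 + 2×0 = 0; y[5] = 2×0 = 0

[6, 1, 3, 2, 0, 0]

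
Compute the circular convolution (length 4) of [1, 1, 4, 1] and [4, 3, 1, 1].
Use y[k] = Σ_j u[j]·v[(k-j) mod 4]. y[0] = 1×4 + 1×1 + 4×1 + 1×3 = 12; y[1] = 1×3 + 1×4 + 4×1 + 1×1 = 12; y[2] = 1×1 + 1×3 + 4×4 + 1×1 = 21; y[3] = 1×1 + 1×1 + 4×3 + 1×4 = 18. Result: [12, 12, 21, 18]

[12, 12, 21, 18]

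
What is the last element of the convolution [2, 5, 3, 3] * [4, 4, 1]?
Use y[k] = Σ_i a[i]·b[k-i] at k=5. y[5] = 3×1 = 3

3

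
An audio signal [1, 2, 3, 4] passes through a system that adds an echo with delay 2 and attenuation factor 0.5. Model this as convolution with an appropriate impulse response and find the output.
Direct-path + delayed-attenuated-path model → impulse response h = [1, 0, 0.5] (1 at lag 0, 0.5 at lag 2). Output y[n] = x[n] + 0.5·x[n - 2] (with x[n] = 0 outside 0..3): y[0] = 1 + 0.5×0 = 1; y[1] = 2 + 0.5×0 = 2; y[2] = 3 + 0.5×1 = 3.5; y[3] = 4 + 0.5×2 = 5.0; y[4] = 0 + 0.5×3 = 1.5; y[5] = 0 + 0.5×4 = 2.0. So y = [1, 2, 3.5, 5.0, 1.5, 2.0]

[1, 2, 3.5, 5.0, 1.5, 2.0]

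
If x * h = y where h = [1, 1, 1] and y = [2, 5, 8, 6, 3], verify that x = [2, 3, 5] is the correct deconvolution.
Forward-compute [2, 3, 5] * [1, 1, 1]: y[0] = 2×1 = 2; y[1] = 2×1 + 3×1 = 5; y[2] = 2×1 + 3×1 + 5×1 = 10; y[3] = 3×1 + 5×1 = 8; y[4] = 5×1 = 5 → [2, 5, 10, 8, 5]. Does not match given y = [2, 5, 8, 6, 3].

Not verified. [2, 3, 5] * [1, 1, 1] = [2, 5, 10, 8, 5], which differs from [2, 5, 8, 6, 3] at index 2.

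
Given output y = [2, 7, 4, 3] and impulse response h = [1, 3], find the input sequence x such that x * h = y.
Deconvolve y=[2, 7, 4, 3] by h=[1, 3]. Since h[0]=1, solve forward: x[0] = y[0] / 1 = 2; x[1] = (y[1] - 2×3) / 1 = 1; x[2] = (y[2] - 1×3) / 1 = 1. So x = [2, 1, 1]. Check by forward convolution: y[0] = 2×1 = 2; y[1] = 2×3 + 1×1 = 7; y[2] = 1×3 + 1×1 = 4; y[3] = 1×3 = 3

[2, 1, 1]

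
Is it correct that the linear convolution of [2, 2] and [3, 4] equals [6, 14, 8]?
Recompute linear convolution of [2, 2] and [3, 4]: y[0] = 2×3 = 6; y[1] = 2×4 + 2×3 = 14; y[2] = 2×4 = 8 → [6, 14, 8]. Given [6, 14, 8] matches, so answer: Yes

Yes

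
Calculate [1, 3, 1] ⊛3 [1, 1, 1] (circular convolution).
Use y[k] = Σ_j u[j]·v[(k-j) mod 3]. y[0] = 1×1 + 3×1 + 1×1 = 5; y[1] = 1×1 + 3×1 + 1×1 = 5; y[2] = 1×1 + 3×1 + 1×1 = 5. Result: [5, 5, 5]

[5, 5, 5]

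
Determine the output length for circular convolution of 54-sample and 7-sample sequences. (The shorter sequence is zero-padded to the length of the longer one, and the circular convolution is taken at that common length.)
Circular convolution (zero-padding the shorter input) has length max(m, n) = max(54, 7) = 54

54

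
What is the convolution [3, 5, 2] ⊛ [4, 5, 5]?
y[0] = 3×4 = 12; y[1] = 3×5 + 5×4 = 35; y[2] = 3×5 + 5×5 + 2×4 = 48; y[3] = 5×5 + 2×5 = 35; y[4] = 2×5 = 10

[12, 35, 48, 35, 10]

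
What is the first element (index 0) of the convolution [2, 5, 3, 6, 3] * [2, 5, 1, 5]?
Use y[k] = Σ_i a[i]·b[k-i] at k=0. y[0] = 2×2 = 4

4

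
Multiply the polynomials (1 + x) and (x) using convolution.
Ascending coefficients: a = [1, 1], b = [0, 1]. c[0] = 1×0 = 0; c[1] = 1×1 + 1×0 = 1; c[2] = 1×1 = 1. Result coefficients: [0, 1, 1] → x + x^2

x + x^2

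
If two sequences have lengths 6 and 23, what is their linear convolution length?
Linear/full convolution length: m + n - 1 = 6 + 23 - 1 = 28

28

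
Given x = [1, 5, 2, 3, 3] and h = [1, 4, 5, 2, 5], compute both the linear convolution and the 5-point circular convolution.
Linear: y_lin[0] = 1×1 = 1; y_lin[1] = 1×4 + 5×1 = 9; y_lin[2] = 1×5 + 5×4 + 2×1 = 27; y_lin[3] = 1×2 + 5×5 + 2×4 + 3×1 = 38; y_lin[4] = 1×5 + 5×2 + 2×5 + 3×4 + 3×1 = 40; y_lin[5] = 5×5 + 2×2 + 3×5 + 3×4 = 56; y_lin[6] = 2×5 + 3×2 + 3×5 = 31; y_lin[7] = 3×5 + 3×2 = 21; y_lin[8] = 3×5 = 15 → [1, 9, 27, 38, 40, 56, 31, 21, 15]. Circular (length 5): y[0] = 1×1 + 5×5 + 2×2 + 3×5 + 3×4 = 57; y[1] = 1×4 + 5×1 + 2×5 + 3×2 + 3×5 = 40; y[2] = 1×5 + 5×4 + 2×1 + 3×5 + 3×2 = 48; y[3] = 1×2 + 5×5 + 2×4 + 3×1 + 3×5 = 53; y[4] = 1×5 + 5×2 + 2×5 + 3×4 + 3×1 = 40 → [57, 40, 48, 53, 40]

Linear: [1, 9, 27, 38, 40, 56, 31, 21, 15], Circular: [57, 40, 48, 53, 40]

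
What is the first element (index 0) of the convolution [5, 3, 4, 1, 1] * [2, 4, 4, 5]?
Use y[k] = Σ_i a[i]·b[k-i] at k=0. y[0] = 5×2 = 10

10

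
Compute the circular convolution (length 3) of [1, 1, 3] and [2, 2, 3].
Use y[k] = Σ_j s[j]·t[(k-j) mod 3]. y[0] = 1×2 + 1×3 + 3×2 = 11; y[1] = 1×2 + 1×2 + 3×3 = 13; y[2] = 1×3 + 1×2 + 3×2 = 11. Result: [11, 13, 11]

[11, 13, 11]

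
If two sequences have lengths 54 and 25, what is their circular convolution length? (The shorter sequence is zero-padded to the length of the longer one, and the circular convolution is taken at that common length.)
Circular convolution (zero-padding the shorter input) has length max(m, n) = max(54, 25) = 54

54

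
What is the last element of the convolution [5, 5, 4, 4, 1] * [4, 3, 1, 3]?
Use y[k] = Σ_i a[i]·b[k-i] at k=7. y[7] = 1×3 = 3

3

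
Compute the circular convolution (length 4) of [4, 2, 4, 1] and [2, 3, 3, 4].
Use y[k] = Σ_j s[j]·t[(k-j) mod 4]. y[0] = 4×2 + 2×4 + 4×3 + 1×3 = 31; y[1] = 4×3 + 2×2 + 4×4 + 1×3 = 35; y[2] = 4×3 + 2×3 + 4×2 + 1×4 = 30; y[3] = 4×4 + 2×3 + 4×3 + 1×2 = 36. Result: [31, 35, 30, 36]

[31, 35, 30, 36]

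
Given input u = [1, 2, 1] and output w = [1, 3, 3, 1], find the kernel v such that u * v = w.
Output length 4 = len(u) + len(v) - 1 ⇒ len(v) = 2. Solve v forward using v[k] = (w[k] - Σ_{i≥1} u[i]·v[k-i]) / u[0]: v[0] = w[0] / u[0] = 1 / 1 = 1; v[1] = (w[1] - 2×1) / u[0] = (3 - 2×1) / 1 = 1. So v = [1, 1]. Forward-check [1, 2, 1] * [1, 1]: w[0] = 1×1 = 1; w[1] = 1×1 + 2×1 = 3; w[2] = 2×1 + 1×1 = 3; w[3] = 1×1 = 1 → [1, 3, 3, 1] ✓

[1, 1]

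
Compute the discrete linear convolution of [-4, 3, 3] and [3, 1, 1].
y[0] = -4×3 = -12; y[1] = -4×1 + 3×3 = 5; y[2] = -4×1 + 3×1 + 3×3 = 8; y[3] = 3×1 + 3×1 = 6; y[4] = 3×1 = 3

[-12, 5, 8, 6, 3]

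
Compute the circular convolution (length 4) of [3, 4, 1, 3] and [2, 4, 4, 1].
Use y[k] = Σ_j x[j]·h[(k-j) mod 4]. y[0] = 3×2 + 4×1 + 1×4 + 3×4 = 26; y[1] = 3×4 + 4×2 + 1×1 + 3×4 = 33; y[2] = 3×4 + 4×4 + 1×2 + 3×1 = 33; y[3] = 3×1 + 4×4 + 1×4 + 3×2 = 29. Result: [26, 33, 33, 29]

[26, 33, 33, 29]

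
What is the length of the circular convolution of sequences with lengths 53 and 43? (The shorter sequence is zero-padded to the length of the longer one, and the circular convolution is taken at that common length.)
Circular convolution (zero-padding the shorter input) has length max(m, n) = max(53, 43) = 53

53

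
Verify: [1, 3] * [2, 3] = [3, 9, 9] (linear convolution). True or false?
Recompute linear convolution of [1, 3] and [2, 3]: y[0] = 1×2 = 2; y[1] = 1×3 + 3×2 = 9; y[2] = 3×3 = 9 → [2, 9, 9]. Compare to given [3, 9, 9]: they differ at index 0: given 3, correct 2, so answer: No

No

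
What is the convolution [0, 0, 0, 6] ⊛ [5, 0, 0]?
y[0] = 0×5 = 0; y[1] = 0×0 + 0×5 = 0; y[2] = 0×0 + 0×0 + 0×5 = 0; y[3] = 0×0 + 0×0 + 6×5 = 30; y[4] = 0×0 + 6×0 = 0; y[5] = 6×0 = 0

[0, 0, 0, 30, 0, 0]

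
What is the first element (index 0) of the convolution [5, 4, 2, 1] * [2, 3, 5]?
Use y[k] = Σ_i a[i]·b[k-i] at k=0. y[0] = 5×2 = 10

10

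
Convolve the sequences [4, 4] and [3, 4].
y[0] = 4×3 = 12; y[1] = 4×4 + 4×3 = 28; y[2] = 4×4 = 16

[12, 28, 16]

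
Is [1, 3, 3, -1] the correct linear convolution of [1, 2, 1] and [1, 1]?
Recompute linear convolution of [1, 2, 1] and [1, 1]: y[0] = 1×1 = 1; y[1] = 1×1 + 2×1 = 3; y[2] = 2×1 + 1×1 = 3; y[3] = 1×1 = 1 → [1, 3, 3, 1]. Compare to given [1, 3, 3, -1]: they differ at index 3: given -1, correct 1, so answer: No

No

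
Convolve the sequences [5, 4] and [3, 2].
y[0] = 5×3 = 15; y[1] = 5×2 + 4×3 = 22; y[2] = 4×2 = 8

[15, 22, 8]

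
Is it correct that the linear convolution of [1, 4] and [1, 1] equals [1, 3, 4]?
Recompute linear convolution of [1, 4] and [1, 1]: y[0] = 1×1 = 1; y[1] = 1×1 + 4×1 = 5; y[2] = 4×1 = 4 → [1, 5, 4]. Compare to given [1, 3, 4]: they differ at index 1: given 3, correct 5, so answer: No

No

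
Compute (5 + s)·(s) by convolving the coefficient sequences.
Ascending coefficients: a = [5, 1], b = [0, 1]. c[0] = 5×0 = 0; c[1] = 5×1 + 1×0 = 5; c[2] = 1×1 = 1. Result coefficients: [0, 5, 1] → 5s + s^2

5s + s^2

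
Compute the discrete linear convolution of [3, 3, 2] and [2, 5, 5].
y[0] = 3×2 = 6; y[1] = 3×5 + 3×2 = 21; y[2] = 3×5 + 3×5 + 2×2 = 34; y[3] = 3×5 + 2×5 = 25; y[4] = 2×5 = 10

[6, 21, 34, 25, 10]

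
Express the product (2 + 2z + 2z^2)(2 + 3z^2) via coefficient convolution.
Ascending coefficients: a = [2, 2, 2], b = [2, 0, 3]. c[0] = 2×2 = 4; c[1] = 2×0 + 2×2 = 4; c[2] = 2×3 + 2×0 + 2×2 = 10; c[3] = 2×3 + 2×0 = 6; c[4] = 2×3 = 6. Result coefficients: [4, 4, 10, 6, 6] → 4 + 4z + 10z^2 + 6z^3 + 6z^4

4 + 4z + 10z^2 + 6z^3 + 6z^4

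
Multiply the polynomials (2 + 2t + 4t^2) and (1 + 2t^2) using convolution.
Ascending coefficients: a = [2, 2, 4], b = [1, 0, 2]. c[0] = 2×1 = 2; c[1] = 2×0 + 2×1 = 2; c[2] = 2×2 + 2×0 + 4×1 = 8; c[3] = 2×2 + 4×0 = 4; c[4] = 4×2 = 8. Result coefficients: [2, 2, 8, 4, 8] → 2 + 2t + 8t^2 + 4t^3 + 8t^4

2 + 2t + 8t^2 + 4t^3 + 8t^4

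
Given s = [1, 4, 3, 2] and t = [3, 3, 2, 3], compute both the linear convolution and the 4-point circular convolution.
Linear: y_lin[0] = 1×3 = 3; y_lin[1] = 1×3 + 4×3 = 15; y_lin[2] = 1×2 + 4×3 + 3×3 = 23; y_lin[3] = 1×3 + 4×2 + 3×3 + 2×3 = 26; y_lin[4] = 4×3 + 3×2 + 2×3 = 24; y_lin[5] = 3×3 + 2×2 = 13; y_lin[6] = 2×3 = 6 → [3, 15, 23, 26, 24, 13, 6]. Circular (length 4): y[0] = 1×3 + 4×3 + 3×2 + 2×3 = 27; y[1] = 1×3 + 4×3 + 3×3 + 2×2 = 28; y[2] = 1×2 + 4×3 + 3×3 + 2×3 = 29; y[3] = 1×3 + 4×2 + 3×3 + 2×3 = 26 → [27, 28, 29, 26]

Linear: [3, 15, 23, 26, 24, 13, 6], Circular: [27, 28, 29, 26]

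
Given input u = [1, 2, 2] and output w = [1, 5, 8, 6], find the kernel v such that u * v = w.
Output length 4 = len(u) + len(v) - 1 ⇒ len(v) = 2. Solve v forward using v[k] = (w[k] - Σ_{i≥1} u[i]·v[k-i]) / u[0]: v[0] = w[0] / u[0] = 1 / 1 = 1; v[1] = (w[1] - 2×1) / u[0] = (5 - 2×1) / 1 = 3. So v = [1, 3]. Forward-check [1, 2, 2] * [1, 3]: w[0] = 1×1 = 1; w[1] = 1×3 + 2×1 = 5; w[2] = 2×3 + 2×1 = 8; w[3] = 2×3 = 6 → [1, 5, 8, 6] ✓

[1, 3]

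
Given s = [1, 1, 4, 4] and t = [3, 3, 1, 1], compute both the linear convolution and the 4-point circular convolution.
Linear: y_lin[0] = 1×3 = 3; y_lin[1] = 1×3 + 1×3 = 6; y_lin[2] = 1×1 + 1×3 + 4×3 = 16; y_lin[3] = 1×1 + 1×1 + 4×3 + 4×3 = 26; y_lin[4] = 1×1 + 4×1 + 4×3 = 17; y_lin[5] = 4×1 + 4×1 = 8; y_lin[6] = 4×1 = 4 → [3, 6, 16, 26, 17, 8, 4]. Circular (length 4): y[0] = 1×3 + 1×1 + 4×1 + 4×3 = 20; y[1] = 1×3 + 1×3 + 4×1 + 4×1 = 14; y[2] = 1×1 + 1×3 + 4×3 + 4×1 = 20; y[3] = 1×1 + 1×1 + 4×3 + 4×3 = 26 → [20, 14, 20, 26]

Linear: [3, 6, 16, 26, 17, 8, 4], Circular: [20, 14, 20, 26]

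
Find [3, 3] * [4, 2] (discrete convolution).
y[0] = 3×4 = 12; y[1] = 3×2 + 3×4 = 18; y[2] = 3×2 = 6

[12, 18, 6]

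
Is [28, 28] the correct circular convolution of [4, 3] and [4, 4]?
Recompute circular convolution of [4, 3] and [4, 4]: y[0] = 4×4 + 3×4 = 28; y[1] = 4×4 + 3×4 = 28 → [28, 28]. Given [28, 28] matches, so answer: Yes

Yes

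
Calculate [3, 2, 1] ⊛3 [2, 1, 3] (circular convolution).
Use y[k] = Σ_j f[j]·g[(k-j) mod 3]. y[0] = 3×2 + 2×3 + 1×1 = 13; y[1] = 3×1 + 2×2 + 1×3 = 10; y[2] = 3×3 + 2×1 + 1×2 = 13. Result: [13, 10, 13]

[13, 10, 13]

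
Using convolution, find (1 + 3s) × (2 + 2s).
Ascending coefficients: a = [1, 3], b = [2, 2]. c[0] = 1×2 = 2; c[1] = 1×2 + 3×2 = 8; c[2] = 3×2 = 6. Result coefficients: [2, 8, 6] → 2 + 8s + 6s^2

2 + 8s + 6s^2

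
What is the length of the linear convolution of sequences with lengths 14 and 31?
Linear/full convolution length: m + n - 1 = 14 + 31 - 1 = 44

44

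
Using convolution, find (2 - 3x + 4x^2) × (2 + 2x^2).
Ascending coefficients: a = [2, -3, 4], b = [2, 0, 2]. c[0] = 2×2 = 4; c[1] = 2×0 + -3×2 = -6; c[2] = 2×2 + -3×0 + 4×2 = 12; c[3] = -3×2 + 4×0 = -6; c[4] = 4×2 = 8. Result coefficients: [4, -6, 12, -6, 8] → 4 - 6x + 12x^2 - 6x^3 + 8x^4

4 - 6x + 12x^2 - 6x^3 + 8x^4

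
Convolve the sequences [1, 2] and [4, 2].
y[0] = 1×4 = 4; y[1] = 1×2 + 2×4 = 10; y[2] = 2×2 = 4

[4, 10, 4]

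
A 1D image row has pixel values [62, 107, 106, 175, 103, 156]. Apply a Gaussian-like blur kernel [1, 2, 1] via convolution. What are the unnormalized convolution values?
Convolve image row [62, 107, 106, 175, 103, 156] with kernel [1, 2, 1]: y[0] = 62×1 = 62; y[1] = 62×2 + 107×1 = 231; y[2] = 62×1 + 107×2 + 106×1 = 382; y[3] = 107×1 + 106×2 + 175×1 = 494; y[4] = 106×1 + 175×2 + 103×1 = 559; y[5] = 175×1 + 103×2 + 156×1 = 537; y[6] = 103×1 + 156×2 = 415; y[7] = 156×1 = 156 → [62, 231, 382, 494, 559, 537, 415, 156]. Normalization factor = sum(kernel) = 4.

[62, 231, 382, 494, 559, 537, 415, 156]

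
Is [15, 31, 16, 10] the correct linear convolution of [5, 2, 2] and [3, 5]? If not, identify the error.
Recompute linear convolution of [5, 2, 2] and [3, 5]: y[0] = 5×3 = 15; y[1] = 5×5 + 2×3 = 31; y[2] = 2×5 + 2×3 = 16; y[3] = 2×5 = 10 → [15, 31, 16, 10]. Given [15, 31, 16, 10] matches, so answer: Yes

Yes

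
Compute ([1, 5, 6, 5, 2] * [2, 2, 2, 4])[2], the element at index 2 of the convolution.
Use y[k] = Σ_i a[i]·b[k-i] at k=2. y[2] = 1×2 + 5×2 + 6×2 = 24

24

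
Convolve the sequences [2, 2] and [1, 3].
y[0] = 2×1 = 2; y[1] = 2×3 + 2×1 = 8; y[2] = 2×3 = 6

[2, 8, 6]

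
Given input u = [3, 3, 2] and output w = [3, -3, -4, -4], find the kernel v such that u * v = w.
Output length 4 = len(u) + len(v) - 1 ⇒ len(v) = 2. Solve v forward using v[k] = (w[k] - Σ_{i≥1} u[i]·v[k-i]) / u[0]: v[0] = w[0] / u[0] = 3 / 3 = 1; v[1] = (w[1] - 3×1) / u[0] = (-3 - 3×1) / 3 = -2. So v = [1, -2]. Forward-check [3, 3, 2] * [1, -2]: w[0] = 3×1 = 3; w[1] = 3×-2 + 3×1 = -3; w[2] = 3×-2 + 2×1 = -4; w[3] = 2×-2 = -4 → [3, -3, -4, -4] ✓

[1, -2]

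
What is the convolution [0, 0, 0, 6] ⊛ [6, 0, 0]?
y[0] = 0×6 = 0; y[1] = 0×0 + 0×6 = 0; y[2] = 0×0 + 0×0 + 0×6 = 0; y[3] = 0×0 + 0×0 + 6×6 = 36; y[4] = 0×0 + 6×0 = 0; y[5] = 6×0 = 0

[0, 0, 0, 36, 0, 0]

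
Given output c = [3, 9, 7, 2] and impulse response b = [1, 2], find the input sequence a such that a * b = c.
Deconvolve c=[3, 9, 7, 2] by b=[1, 2]. Since b[0]=1, solve forward: a[0] = c[0] / 1 = 3; a[1] = (c[1] - 3×2) / 1 = 3; a[2] = (c[2] - 3×2) / 1 = 1. So a = [3, 3, 1]. Check by forward convolution: c[0] = 3×1 = 3; c[1] = 3×2 + 3×1 = 9; c[2] = 3×2 + 1×1 = 7; c[3] = 1×2 = 2

[3, 3, 1]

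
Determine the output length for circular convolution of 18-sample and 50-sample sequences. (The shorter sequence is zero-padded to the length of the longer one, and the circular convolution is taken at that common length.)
Circular convolution (zero-padding the shorter input) has length max(m, n) = max(18, 50) = 50

50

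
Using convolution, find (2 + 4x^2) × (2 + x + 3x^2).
Ascending coefficients: a = [2, 0, 4], b = [2, 1, 3]. c[0] = 2×2 = 4; c[1] = 2×1 + 0×2 = 2; c[2] = 2×3 + 0×1 + 4×2 = 14; c[3] = 0×3 + 4×1 = 4; c[4] = 4×3 = 12. Result coefficients: [4, 2, 14, 4, 12] → 4 + 2x + 14x^2 + 4x^3 + 12x^4

4 + 2x + 14x^2 + 4x^3 + 12x^4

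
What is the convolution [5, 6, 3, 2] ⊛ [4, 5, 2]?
y[0] = 5×4 = 20; y[1] = 5×5 + 6×4 = 49; y[2] = 5×2 + 6×5 + 3×4 = 52; y[3] = 6×2 + 3×5 + 2×4 = 35; y[4] = 3×2 + 2×5 = 16; y[5] = 2×2 = 4

[20, 49, 52, 35, 16, 4]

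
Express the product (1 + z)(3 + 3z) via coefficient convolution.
Ascending coefficients: a = [1, 1], b = [3, 3]. c[0] = 1×3 = 3; c[1] = 1×3 + 1×3 = 6; c[2] = 1×3 = 3. Result coefficients: [3, 6, 3] → 3 + 6z + 3z^2

3 + 6z + 3z^2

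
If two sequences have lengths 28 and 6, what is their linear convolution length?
Linear/full convolution length: m + n - 1 = 28 + 6 - 1 = 33

33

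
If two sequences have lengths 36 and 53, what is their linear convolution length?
Linear/full convolution length: m + n - 1 = 36 + 53 - 1 = 88

88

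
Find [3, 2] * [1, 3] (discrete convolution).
y[0] = 3×1 = 3; y[1] = 3×3 + 2×1 = 11; y[2] = 2×3 = 6

[3, 11, 6]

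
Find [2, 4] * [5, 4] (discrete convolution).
y[0] = 2×5 = 10; y[1] = 2×4 + 4×5 = 28; y[2] = 4×4 = 16

[10, 28, 16]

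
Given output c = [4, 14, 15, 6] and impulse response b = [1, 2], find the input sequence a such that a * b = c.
Deconvolve c=[4, 14, 15, 6] by b=[1, 2]. Since b[0]=1, solve forward: a[0] = c[0] / 1 = 4; a[1] = (c[1] - 4×2) / 1 = 6; a[2] = (c[2] - 6×2) / 1 = 3. So a = [4, 6, 3]. Check by forward convolution: c[0] = 4×1 = 4; c[1] = 4×2 + 6×1 = 14; c[2] = 6×2 + 3×1 = 15; c[3] = 3×2 = 6

[4, 6, 3]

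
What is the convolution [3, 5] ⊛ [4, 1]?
y[0] = 3×4 = 12; y[1] = 3×1 + 5×4 = 23; y[2] = 5×1 = 5

[12, 23, 5]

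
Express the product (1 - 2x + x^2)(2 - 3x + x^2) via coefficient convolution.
Ascending coefficients: a = [1, -2, 1], b = [2, -3, 1]. c[0] = 1×2 = 2; c[1] = 1×-3 + -2×2 = -7; c[2] = 1×1 + -2×-3 + 1×2 = 9; c[3] = -2×1 + 1×-3 = -5; c[4] = 1×1 = 1. Result coefficients: [2, -7, 9, -5, 1] → 2 - 7x + 9x^2 - 5x^3 + x^4

2 - 7x + 9x^2 - 5x^3 + x^4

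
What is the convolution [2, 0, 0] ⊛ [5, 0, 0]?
y[0] = 2×5 = 10; y[1] = 2×0 + 0×5 = 0; y[2] = 2×0 + 0×0 + 0×5 = 0; y[3] = 0×0 + 0×0 = 0; y[4] = 0×0 = 0

[10, 0, 0, 0, 0]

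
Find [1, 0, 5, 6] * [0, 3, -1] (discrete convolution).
y[0] = 1×0 = 0; y[1] = 1×3 + 0×0 = 3; y[2] = 1×-1 + 0×3 + 5×0 = -1; y[3] = 0×-1 + 5×3 + 6×0 = 15; y[4] = 5×-1 + 6×3 = 13; y[5] = 6×-1 = -6

[0, 3, -1, 15, 13, -6]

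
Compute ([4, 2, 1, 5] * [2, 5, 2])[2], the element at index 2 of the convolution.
Use y[k] = Σ_i a[i]·b[k-i] at k=2. y[2] = 4×2 + 2×5 + 1×2 = 20

20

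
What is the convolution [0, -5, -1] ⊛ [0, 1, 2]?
y[0] = 0×0 = 0; y[1] = 0×1 + -5×0 = 0; y[2] = 0×2 + -5×1 + -1×0 = -5; y[3] = -5×2 + -1×1 = -11; y[4] = -1×2 = -2

[0, 0, -5, -11, -2]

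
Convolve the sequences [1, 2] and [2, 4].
y[0] = 1×2 = 2; y[1] = 1×4 + 2×2 = 8; y[2] = 2×4 = 8

[2, 8, 8]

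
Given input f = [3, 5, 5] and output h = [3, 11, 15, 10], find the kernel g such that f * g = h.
Output length 4 = len(f) + len(g) - 1 ⇒ len(g) = 2. Solve g forward using g[k] = (h[k] - Σ_{i≥1} f[i]·g[k-i]) / f[0]: g[0] = h[0] / f[0] = 3 / 3 = 1; g[1] = (h[1] - 5×1) / f[0] = (11 - 5×1) / 3 = 2. So g = [1, 2]. Forward-check [3, 5, 5] * [1, 2]: h[0] = 3×1 = 3; h[1] = 3×2 + 5×1 = 11; h[2] = 5×2 + 5×1 = 15; h[3] = 5×2 = 10 → [3, 11, 15, 10] ✓

[1, 2]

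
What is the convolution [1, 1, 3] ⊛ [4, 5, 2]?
y[0] = 1×4 = 4; y[1] = 1×5 + 1×4 = 9; y[2] = 1×2 + 1×5 + 3×4 = 19; y[3] = 1×2 + 3×5 = 17; y[4] = 3×2 = 6

[4, 9, 19, 17, 6]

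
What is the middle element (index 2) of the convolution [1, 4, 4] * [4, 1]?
Use y[k] = Σ_i a[i]·b[k-i] at k=2. y[2] = 4×1 + 4×4 = 20

20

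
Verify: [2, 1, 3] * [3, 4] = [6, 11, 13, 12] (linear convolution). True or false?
Recompute linear convolution of [2, 1, 3] and [3, 4]: y[0] = 2×3 = 6; y[1] = 2×4 + 1×3 = 11; y[2] = 1×4 + 3×3 = 13; y[3] = 3×4 = 12 → [6, 11, 13, 12]. Given [6, 11, 13, 12] matches, so answer: Yes

Yes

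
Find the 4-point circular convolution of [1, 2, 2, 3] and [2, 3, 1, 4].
Use y[k] = Σ_j a[j]·b[(k-j) mod 4]. y[0] = 1×2 + 2×4 + 2×1 + 3×3 = 21; y[1] = 1×3 + 2×2 + 2×4 + 3×1 = 18; y[2] = 1×1 + 2×3 + 2×2 + 3×4 = 23; y[3] = 1×4 + 2×1 + 2×3 + 3×2 = 18. Result: [21, 18, 23, 18]

[21, 18, 23, 18]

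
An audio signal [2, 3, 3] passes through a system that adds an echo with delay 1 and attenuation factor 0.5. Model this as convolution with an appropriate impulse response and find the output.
Direct-path + delayed-attenuated-path model → impulse response h = [1, 0.5] (1 at lag 0, 0.5 at lag 1). Output y[n] = x[n] + 0.5·x[n - 1] (with x[n] = 0 outside 0..2): y[0] = 2 + 0.5×0 = 2; y[1] = 3 + 0.5×2 = 4.0; y[2] = 3 + 0.5×3 = 4.5; y[3] = 0 + 0.5×3 = 1.5. So y = [2, 4.0, 4.5, 1.5]

[2, 4.0, 4.5, 1.5]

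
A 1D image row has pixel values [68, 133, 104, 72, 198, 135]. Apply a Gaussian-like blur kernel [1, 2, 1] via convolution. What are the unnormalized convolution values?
Convolve image row [68, 133, 104, 72, 198, 135] with kernel [1, 2, 1]: y[0] = 68×1 = 68; y[1] = 68×2 + 133×1 = 269; y[2] = 68×1 + 133×2 + 104×1 = 438; y[3] = 133×1 + 104×2 + 72×1 = 413; y[4] = 104×1 + 72×2 + 198×1 = 446; y[5] = 72×1 + 198×2 + 135×1 = 603; y[6] = 198×1 + 135×2 = 468; y[7] = 135×1 = 135 → [68, 269, 438, 413, 446, 603, 468, 135]. Normalization factor = sum(kernel) = 4.

[68, 269, 438, 413, 446, 603, 468, 135]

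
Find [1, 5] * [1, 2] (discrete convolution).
y[0] = 1×1 = 1; y[1] = 1×2 + 5×1 = 7; y[2] = 5×2 = 10

[1, 7, 10]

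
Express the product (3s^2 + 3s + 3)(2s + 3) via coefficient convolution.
Ascending coefficients: a = [3, 3, 3], b = [3, 2]. c[0] = 3×3 = 9; c[1] = 3×2 + 3×3 = 15; c[2] = 3×2 + 3×3 = 15; c[3] = 3×2 = 6. Result coefficients: [9, 15, 15, 6] → 6s^3 + 15s^2 + 15s + 9

6s^3 + 15s^2 + 15s + 9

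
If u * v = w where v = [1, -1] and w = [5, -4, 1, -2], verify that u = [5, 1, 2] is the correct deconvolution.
Forward-compute [5, 1, 2] * [1, -1]: w[0] = 5×1 = 5; w[1] = 5×-1 + 1×1 = -4; w[2] = 1×-1 + 2×1 = 1; w[3] = 2×-1 = -2 → [5, -4, 1, -2]. Matches given w = [5, -4, 1, -2], so verified.

Verified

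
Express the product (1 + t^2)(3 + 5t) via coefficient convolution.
Ascending coefficients: a = [1, 0, 1], b = [3, 5]. c[0] = 1×3 = 3; c[1] = 1×5 + 0×3 = 5; c[2] = 0×5 + 1×3 = 3; c[3] = 1×5 = 5. Result coefficients: [3, 5, 3, 5] → 3 + 5t + 3t^2 + 5t^3

3 + 5t + 3t^2 + 5t^3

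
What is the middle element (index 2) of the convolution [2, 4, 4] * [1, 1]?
Use y[k] = Σ_i a[i]·b[k-i] at k=2. y[2] = 4×1 + 4×1 = 8

8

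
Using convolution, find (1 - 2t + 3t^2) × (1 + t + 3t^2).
Ascending coefficients: a = [1, -2, 3], b = [1, 1, 3]. c[0] = 1×1 = 1; c[1] = 1×1 + -2×1 = -1; c[2] = 1×3 + -2×1 + 3×1 = 4; c[3] = -2×3 + 3×1 = -3; c[4] = 3×3 = 9. Result coefficients: [1, -1, 4, -3, 9] → 1 - t + 4t^2 - 3t^3 + 9t^4

1 - t + 4t^2 - 3t^3 + 9t^4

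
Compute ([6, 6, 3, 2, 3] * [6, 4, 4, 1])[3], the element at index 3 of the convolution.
Use y[k] = Σ_i a[i]·b[k-i] at k=3. y[3] = 6×1 + 6×4 + 3×4 + 2×6 = 54

54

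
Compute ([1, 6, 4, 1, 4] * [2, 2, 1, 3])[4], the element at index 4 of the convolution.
Use y[k] = Σ_i a[i]·b[k-i] at k=4. y[4] = 6×3 + 4×1 + 1×2 + 4×2 = 32

32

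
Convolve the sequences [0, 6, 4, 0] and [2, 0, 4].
y[0] = 0×2 = 0; y[1] = 0×0 + 6×2 = 12; y[2] = 0×4 + 6×0 + 4×2 = 8; y[3] = 6×4 + 4×0 + 0×2 = 24; y[4] = 4×4 + 0×0 = 16; y[5] = 0×4 = 0

[0, 12, 8, 24, 16, 0]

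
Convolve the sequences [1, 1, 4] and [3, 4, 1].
y[0] = 1×3 = 3; y[1] = 1×4 + 1×3 = 7; y[2] = 1×1 + 1×4 + 4×3 = 17; y[3] = 1×1 + 4×4 = 17; y[4] = 4×1 = 4

[3, 7, 17, 17, 4]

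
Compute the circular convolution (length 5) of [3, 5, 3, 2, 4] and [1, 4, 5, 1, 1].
Use y[k] = Σ_j s[j]·t[(k-j) mod 5]. y[0] = 3×1 + 5×1 + 3×1 + 2×5 + 4×4 = 37; y[1] = 3×4 + 5×1 + 3×1 + 2×1 + 4×5 = 42; y[2] = 3×5 + 5×4 + 3×1 + 2×1 + 4×1 = 44; y[3] = 3×1 + 5×5 + 3×4 + 2×1 + 4×1 = 46; y[4] = 3×1 + 5×1 + 3×5 + 2×4 + 4×1 = 35. Result: [37, 42, 44, 46, 35]

[37, 42, 44, 46, 35]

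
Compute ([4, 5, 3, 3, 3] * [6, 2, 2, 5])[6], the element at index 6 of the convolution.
Use y[k] = Σ_i a[i]·b[k-i] at k=6. y[6] = 3×5 + 3×2 = 21

21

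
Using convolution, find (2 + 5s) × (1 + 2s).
Ascending coefficients: a = [2, 5], b = [1, 2]. c[0] = 2×1 = 2; c[1] = 2×2 + 5×1 = 9; c[2] = 5×2 = 10. Result coefficients: [2, 9, 10] → 2 + 9s + 10s^2

2 + 9s + 10s^2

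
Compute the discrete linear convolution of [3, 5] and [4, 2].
y[0] = 3×4 = 12; y[1] = 3×2 + 5×4 = 26; y[2] = 5×2 = 10

[12, 26, 10]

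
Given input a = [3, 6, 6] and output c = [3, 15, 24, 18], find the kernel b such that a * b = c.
Output length 4 = len(a) + len(b) - 1 ⇒ len(b) = 2. Solve b forward using b[k] = (c[k] - Σ_{i≥1} a[i]·b[k-i]) / a[0]: b[0] = c[0] / a[0] = 3 / 3 = 1; b[1] = (c[1] - 6×1) / a[0] = (15 - 6×1) / 3 = 3. So b = [1, 3]. Forward-check [3, 6, 6] * [1, 3]: c[0] = 3×1 = 3; c[1] = 3×3 + 6×1 = 15; c[2] = 6×3 + 6×1 = 24; c[3] = 6×3 = 18 → [3, 15, 24, 18] ✓

[1, 3]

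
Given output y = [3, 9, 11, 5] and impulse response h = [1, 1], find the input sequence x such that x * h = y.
Deconvolve y=[3, 9, 11, 5] by h=[1, 1]. Since h[0]=1, solve forward: x[0] = y[0] / 1 = 3; x[1] = (y[1] - 3×1) / 1 = 6; x[2] = (y[2] - 6×1) / 1 = 5. So x = [3, 6, 5]. Check by forward convolution: y[0] = 3×1 = 3; y[1] = 3×1 + 6×1 = 9; y[2] = 6×1 + 5×1 = 11; y[3] = 5×1 = 5

[3, 6, 5]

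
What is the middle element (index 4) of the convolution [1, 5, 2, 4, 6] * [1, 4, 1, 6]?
Use y[k] = Σ_i a[i]·b[k-i] at k=4. y[4] = 5×6 + 2×1 + 4×4 + 6×1 = 54

54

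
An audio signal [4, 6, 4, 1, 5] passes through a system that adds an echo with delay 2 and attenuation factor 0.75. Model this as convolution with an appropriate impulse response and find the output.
Direct-path + delayed-attenuated-path model → impulse response h = [1, 0, 0.75] (1 at lag 0, 0.75 at lag 2). Output y[n] = x[n] + 0.75·x[n - 2] (with x[n] = 0 outside 0..4): y[0] = 4 + 0.75×0 = 4; y[1] = 6 + 0.75×0 = 6; y[2] = 4 + 0.75×4 = 7.0; y[3] = 1 + 0.75×6 = 5.5; y[4] = 5 + 0.75×4 = 8.0; y[5] = 0 + 0.75×1 = 0.75; y[6] = 0 + 0.75×5 = 3.75. So y = [4, 6, 7.0, 5.5, 8.0, 0.75, 3.75]

[4, 6, 7.0, 5.5, 8.0, 0.75, 3.75]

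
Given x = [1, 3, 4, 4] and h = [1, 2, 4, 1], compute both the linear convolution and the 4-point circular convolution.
Linear: y_lin[0] = 1×1 = 1; y_lin[1] = 1×2 + 3×1 = 5; y_lin[2] = 1×4 + 3×2 + 4×1 = 14; y_lin[3] = 1×1 + 3×4 + 4×2 + 4×1 = 25; y_lin[4] = 3×1 + 4×4 + 4×2 = 27; y_lin[5] = 4×1 + 4×4 = 20; y_lin[6] = 4×1 = 4 → [1, 5, 14, 25, 27, 20, 4]. Circular (length 4): y[0] = 1×1 + 3×1 + 4×4 + 4×2 = 28; y[1] = 1×2 + 3×1 + 4×1 + 4×4 = 25; y[2] = 1×4 + 3×2 + 4×1 + 4×1 = 18; y[3] = 1×1 + 3×4 + 4×2 + 4×1 = 25 → [28, 25, 18, 25]

Linear: [1, 5, 14, 25, 27, 20, 4], Circular: [28, 25, 18, 25]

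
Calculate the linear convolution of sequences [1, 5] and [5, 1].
y[0] = 1×5 = 5; y[1] = 1×1 + 5×5 = 26; y[2] = 5×1 = 5

[5, 26, 5]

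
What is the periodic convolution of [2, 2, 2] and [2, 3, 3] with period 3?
Use y[k] = Σ_j f[j]·g[(k-j) mod 3]. y[0] = 2×2 + 2×3 + 2×3 = 16; y[1] = 2×3 + 2×2 + 2×3 = 16; y[2] = 2×3 + 2×3 + 2×2 = 16. Result: [16, 16, 16]

[16, 16, 16]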